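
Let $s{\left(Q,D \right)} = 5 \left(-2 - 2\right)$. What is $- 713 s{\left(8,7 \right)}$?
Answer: $14260$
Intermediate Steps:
$s{\left(Q,D \right)} = -20$ ($s{\left(Q,D \right)} = 5 \left(-2 - 2\right) = 5 \left(-4\right) = -20$)
$- 713 s{\left(8,7 \right)} = \left(-713\right) \left(-20\right) = 14260$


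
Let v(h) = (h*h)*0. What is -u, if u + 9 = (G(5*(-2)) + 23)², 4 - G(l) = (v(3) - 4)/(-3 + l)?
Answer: -118888/169 ≈ -703.48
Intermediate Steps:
v(h) = 0 (v(h) = h²*0 = 0)
G(l) = 4 + 4/(-3 + l) (G(l) = 4 - (0 - 4)/(-3 + l) = 4 - (-4)/(-3 + l) = 4 + 4/(-3 + l))
u = 118888/169 (u = -9 + (4*(-2 + 5*(-2))/(-3 + 5*(-2)) + 23)² = -9 + (4*(-2 - 10)/(-3 - 10) + 23)² = -9 + (4*(-12)/(-13) + 23)² = -9 + (4*(-1/13)*(-12) + 23)² = -9 + (48/13 + 23)² = -9 + (347/13)² = -9 + 120409/169 = 118888/169 ≈ 703.48)
-u = -1*118888/169 = -118888/169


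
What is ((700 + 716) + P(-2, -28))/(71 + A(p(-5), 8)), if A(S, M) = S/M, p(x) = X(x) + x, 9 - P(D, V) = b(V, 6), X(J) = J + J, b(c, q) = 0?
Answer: 11400/553 ≈ 20.615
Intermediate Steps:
X(J) = 2*J
P(D, V) = 9 (P(D, V) = 9 - 1*0 = 9 + 0 = 9)
p(x) = 3*x (p(x) = 2*x + x = 3*x)
((700 + 716) + P(-2, -28))/(71 + A(p(-5), 8)) = ((700 + 716) + 9)/(71 + (3*(-5))/8) = (1416 + 9)/(71 - 15*⅛) = 1425/(71 - 15/8) = 1425/(553/8) = 1425*(8/553) = 11400/553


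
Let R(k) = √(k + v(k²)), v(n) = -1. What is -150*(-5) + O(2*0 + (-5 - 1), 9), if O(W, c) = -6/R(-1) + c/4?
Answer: 3009/4 + 3*I*√2 ≈ 752.25 + 4.2426*I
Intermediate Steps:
R(k) = √(-1 + k) (R(k) = √(k - 1) = √(-1 + k))
O(W, c) = c/4 + 3*I*√2 (O(W, c) = -6/√(-1 - 1) + c/4 = -6*(-I*√2/2) + c*(¼) = -6*(-I*√2/2) + c/4 = -(-3)*I*√2 + c/4 = 3*I*√2 + c/4 = c/4 + 3*I*√2)
-150*(-5) + O(2*0 + (-5 - 1), 9) = -150*(-5) + ((¼)*9 + 3*I*√2) = 750 + (9/4 + 3*I*√2) = 3009/4 + 3*I*√2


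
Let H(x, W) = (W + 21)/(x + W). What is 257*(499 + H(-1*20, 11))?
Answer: 1145963/9 ≈ 1.2733e+5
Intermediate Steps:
H(x, W) = (21 + W)/(W + x)
257*(499 + H(-1*20, 11)) = 257*(499 + (21 + 11)/(11 - 1*20)) = 257*(499 + 32/(11 - 20)) = 257*(499 + 32/(-9)) = 257*(499 - ⅑*32) = 257*(499 - 32/9) = 257*(4459/9) = 1145963/9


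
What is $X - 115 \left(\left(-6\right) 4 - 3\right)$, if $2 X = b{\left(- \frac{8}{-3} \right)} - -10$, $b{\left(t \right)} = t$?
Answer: $\frac{9334}{3} \approx 3111.3$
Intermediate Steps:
$X = \frac{19}{3}$ ($X = \frac{- \frac{8}{-3} - -10}{2} = \frac{\left(-8\right) \left(- \frac{1}{3}\right) + 10}{2} = \frac{\frac{8}{3} + 10}{2} = \frac{1}{2} \cdot \frac{38}{3} = \frac{19}{3} \approx 6.3333$)
$X - 115 \left(\left(-6\right) 4 - 3\right) = \frac{19}{3} - 115 \left(\left(-6\right) 4 - 3\right) = \frac{19}{3} - 115 \left(-24 - 3\right) = \frac{19}{3} - -3105 = \frac{19}{3} + 3105 = \frac{9334}{3}$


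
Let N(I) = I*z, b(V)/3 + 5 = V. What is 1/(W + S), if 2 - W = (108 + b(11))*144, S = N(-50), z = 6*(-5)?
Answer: -1/16642 ≈ -6.0089e-5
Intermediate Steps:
b(V) = -15 + 3*V
z = -30
N(I) = -30*I (N(I) = I*(-30) = -30*I)
S = 1500 (S = -30*(-50) = 1500)
W = -18142 (W = 2 - (108 + (-15 + 3*11))*144 = 2 - (108 + (-15 + 33))*144 = 2 - (108 + 18)*144 = 2 - 126*144 = 2 - 1*18144 = 2 - 18144 = -18142)
1/(W + S) = 1/(-18142 + 1500) = 1/(-16642) = -1/16642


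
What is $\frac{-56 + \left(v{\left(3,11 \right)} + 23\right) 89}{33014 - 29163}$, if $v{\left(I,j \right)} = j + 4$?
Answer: $\frac{3326}{3851} \approx 0.86367$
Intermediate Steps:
$v{\left(I,j \right)} = 4 + j$
$\frac{-56 + \left(v{\left(3,11 \right)} + 23\right) 89}{33014 - 29163} = \frac{-56 + \left(\left(4 + 11\right) + 23\right) 89}{33014 - 29163} = \frac{-56 + \left(15 + 23\right) 89}{3851} = \left(-56 + 38 \cdot 89\right) \frac{1}{3851} = \left(-56 + 3382\right) \frac{1}{3851} = 3326 \cdot \frac{1}{3851} = \frac{3326}{3851}$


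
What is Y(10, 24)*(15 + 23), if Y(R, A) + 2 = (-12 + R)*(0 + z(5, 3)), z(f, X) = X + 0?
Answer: -304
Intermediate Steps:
z(f, X) = X
Y(R, A) = -38 + 3*R (Y(R, A) = -2 + (-12 + R)*(0 + 3) = -2 + (-12 + R)*3 = -2 + (-36 + 3*R) = -38 + 3*R)
Y(10, 24)*(15 + 23) = (-38 + 3*10)*(15 + 23) = (-38 + 30)*38 = -8*38 = -304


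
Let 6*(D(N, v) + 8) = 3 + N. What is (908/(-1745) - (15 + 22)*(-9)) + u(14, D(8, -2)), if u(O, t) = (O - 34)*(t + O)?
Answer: 920381/5235 ≈ 175.81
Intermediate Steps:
D(N, v) = -15/2 + N/6 (D(N, v) = -8 + (3 + N)/6 = -8 + (½ + N/6) = -15/2 + N/6)
u(O, t) = (-34 + O)*(O + t)
(908/(-1745) - (15 + 22)*(-9)) + u(14, D(8, -2)) = (908/(-1745) - (15 + 22)*(-9)) + (14² - 34*14 - 34*(-15/2 + (⅙)*8) + 14*(-15/2 + (⅙)*8)) = (908*(-1/1745) - 37*(-9)) + (196 - 476 - 34*(-15/2 + 4/3) + 14*(-15/2 + 4/3)) = (-908/1745 - 1*(-333)) + (196 - 476 - 34*(-37/6) + 14*(-37/6)) = (-908/1745 + 333) + (196 - 476 + 629/3 - 259/3) = 580177/1745 - 470/3 = 920381/5235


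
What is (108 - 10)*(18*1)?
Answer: 1764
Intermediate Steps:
(108 - 10)*(18*1) = 98*18 = 1764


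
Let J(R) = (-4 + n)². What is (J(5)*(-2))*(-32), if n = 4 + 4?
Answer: 1024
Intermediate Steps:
n = 8
J(R) = 16 (J(R) = (-4 + 8)² = 4² = 16)
(J(5)*(-2))*(-32) = (16*(-2))*(-32) = -32*(-32) = 1024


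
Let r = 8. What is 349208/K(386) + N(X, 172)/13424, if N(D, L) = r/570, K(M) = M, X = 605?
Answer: 167001742033/184596780 ≈ 904.68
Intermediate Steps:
N(D, L) = 4/285 (N(D, L) = 8/570 = 8*(1/570) = 4/285)
349208/K(386) + N(X, 172)/13424 = 349208/386 + (4/285)/13424 = 349208*(1/386) + (4/285)*(1/13424) = 174604/193 + 1/956460 = 167001742033/184596780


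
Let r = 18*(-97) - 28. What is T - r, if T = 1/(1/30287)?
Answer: 32061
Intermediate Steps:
T = 30287 (T = 1/(1/30287) = 30287)
r = -1774 (r = -1746 - 28 = -1774)
T - r = 30287 - 1*(-1774) = 30287 + 1774 = 32061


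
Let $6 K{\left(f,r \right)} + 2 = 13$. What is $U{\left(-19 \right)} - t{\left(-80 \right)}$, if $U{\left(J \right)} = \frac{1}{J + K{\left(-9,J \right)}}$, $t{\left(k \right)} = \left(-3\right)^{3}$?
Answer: $\frac{2775}{103} \approx 26.942$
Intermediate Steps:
$t{\left(k \right)} = -27$
$K{\left(f,r \right)} = \frac{11}{6}$ ($K{\left(f,r \right)} = - \frac{1}{3} + \frac{1}{6} \cdot 13 = - \frac{1}{3} + \frac{13}{6} = \frac{11}{6}$)
$U{\left(J \right)} = \frac{1}{\frac{11}{6} + J}$ ($U{\left(J \right)} = \frac{1}{J + \frac{11}{6}} = \frac{1}{\frac{11}{6} + J}$)
$U{\left(-19 \right)} - t{\left(-80 \right)} = \frac{6}{11 + 6 \left(-19\right)} - -27 = \frac{6}{11 - 114} + 27 = \frac{6}{-103} + 27 = 6 \left(- \frac{1}{103}\right) + 27 = - \frac{6}{103} + 27 = \frac{2775}{103}$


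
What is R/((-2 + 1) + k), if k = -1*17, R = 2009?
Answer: -2009/18 ≈ -111.61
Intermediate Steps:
k = -17
R/((-2 + 1) + k) = 2009/((-2 + 1) - 17) = 2009/(-1 - 17) = 2009/(-18) = 2009*(-1/18) = -2009/18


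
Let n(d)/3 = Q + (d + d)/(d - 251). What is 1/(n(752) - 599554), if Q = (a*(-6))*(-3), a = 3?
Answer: -167/100096960 ≈ -1.6684e-6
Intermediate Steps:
Q = 54 (Q = (3*(-6))*(-3) = -18*(-3) = 54)
n(d) = 162 + 6*d/(-251 + d) (n(d) = 3*(54 + (d + d)/(d - 251)) = 3*(54 + (2*d)/(-251 + d)) = 3*(54 + 2*d/(-251 + d)) = 162 + 6*d/(-251 + d))
1/(n(752) - 599554) = 1/(6*(-6777 + 28*752)/(-251 + 752) - 599554) = 1/(6*(-6777 + 21056)/501 - 599554) = 1/(6*(1/501)*14279 - 599554) = 1/(28558/167 - 599554) = 1/(-100096960/167) = -167/100096960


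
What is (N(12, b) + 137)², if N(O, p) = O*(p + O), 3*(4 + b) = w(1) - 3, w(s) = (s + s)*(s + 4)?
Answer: 68121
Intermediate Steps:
w(s) = 2*s*(4 + s) (w(s) = (2*s)*(4 + s) = 2*s*(4 + s))
b = -5/3 (b = -4 + (2*1*(4 + 1) - 3)/3 = -4 + (2*1*5 - 3)/3 = -4 + (10 - 3)/3 = -4 + (⅓)*7 = -4 + 7/3 = -5/3 ≈ -1.6667)
N(O, p) = O*(O + p)
(N(12, b) + 137)² = (12*(12 - 5/3) + 137)² = (12*(31/3) + 137)² = (124 + 137)² = 261² = 68121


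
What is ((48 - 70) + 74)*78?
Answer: 4056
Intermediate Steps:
((48 - 70) + 74)*78 = (-22 + 74)*78 = 52*78 = 4056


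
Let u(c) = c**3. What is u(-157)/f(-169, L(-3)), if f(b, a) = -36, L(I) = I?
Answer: 3869893/36 ≈ 1.0750e+5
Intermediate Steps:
u(-157)/f(-169, L(-3)) = (-157)**3/(-36) = -3869893*(-1/36) = 3869893/36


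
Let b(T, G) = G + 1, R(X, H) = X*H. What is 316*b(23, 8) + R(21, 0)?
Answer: 2844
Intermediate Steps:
R(X, H) = H*X
b(T, G) = 1 + G
316*b(23, 8) + R(21, 0) = 316*(1 + 8) + 0*21 = 316*9 + 0 = 2844 + 0 = 2844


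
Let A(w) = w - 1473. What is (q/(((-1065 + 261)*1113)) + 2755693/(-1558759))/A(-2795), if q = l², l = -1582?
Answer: 56848937071/53154076266027 ≈ 0.0010695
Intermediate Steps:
q = 2502724 (q = (-1582)² = 2502724)
A(w) = -1473 + w
(q/(((-1065 + 261)*1113)) + 2755693/(-1558759))/A(-2795) = (2502724/(((-1065 + 261)*1113)) + 2755693/(-1558759))/(-1473 - 2795) = (2502724/((-804*1113)) + 2755693*(-1/1558759))/(-4268) = (2502724/(-894852) - 2755693/1558759)*(-1/4268) = (2502724*(-1/894852) - 2755693/1558759)*(-1/4268) = (-89383/31959 - 2755693/1558759)*(-1/4268) = -227395748284/49816378881*(-1/4268) = 56848937071/53154076266027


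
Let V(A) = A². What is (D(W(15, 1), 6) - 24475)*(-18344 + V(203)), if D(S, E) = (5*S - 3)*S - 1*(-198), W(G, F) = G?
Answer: -530399405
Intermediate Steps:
D(S, E) = 198 + S*(-3 + 5*S) (D(S, E) = (-3 + 5*S)*S + 198 = S*(-3 + 5*S) + 198 = 198 + S*(-3 + 5*S))
(D(W(15, 1), 6) - 24475)*(-18344 + V(203)) = ((198 - 3*15 + 5*15²) - 24475)*(-18344 + 203²) = ((198 - 45 + 5*225) - 24475)*(-18344 + 41209) = ((198 - 45 + 1125) - 24475)*22865 = (1278 - 24475)*22865 = -23197*22865 = -530399405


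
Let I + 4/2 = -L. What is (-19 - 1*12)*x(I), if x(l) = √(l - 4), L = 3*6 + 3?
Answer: -93*I*√3 ≈ -161.08*I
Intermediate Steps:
L = 21 (L = 18 + 3 = 21)
I = -23 (I = -2 - 1*21 = -2 - 21 = -23)
x(l) = √(-4 + l)
(-19 - 1*12)*x(I) = (-19 - 1*12)*√(-4 - 23) = (-19 - 12)*√(-27) = -93*I*√3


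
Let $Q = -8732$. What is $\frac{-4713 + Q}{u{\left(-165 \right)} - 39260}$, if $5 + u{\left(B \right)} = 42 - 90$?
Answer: $\frac{13445}{39313} \approx 0.342$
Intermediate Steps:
$u{\left(B \right)} = -53$ ($u{\left(B \right)} = -5 + \left(42 - 90\right) = -5 - 48 = -53$)
$\frac{-4713 + Q}{u{\left(-165 \right)} - 39260} = \frac{-4713 - 8732}{-53 - 39260} = - \frac{13445}{-39313} = \left(-13445\right) \left(- \frac{1}{39313}\right) = \frac{13445}{39313}$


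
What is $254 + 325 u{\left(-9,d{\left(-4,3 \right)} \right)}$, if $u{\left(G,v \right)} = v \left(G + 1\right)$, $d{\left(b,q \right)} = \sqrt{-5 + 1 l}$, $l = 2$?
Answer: $254 - 2600 i \sqrt{3} \approx 254.0 - 4503.3 i$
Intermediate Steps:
$d{\left(b,q \right)} = i \sqrt{3}$ ($d{\left(b,q \right)} = \sqrt{-5 + 1 \cdot 2} = \sqrt{-5 + 2} = \sqrt{-3} = i \sqrt{3}$)
$u{\left(G,v \right)} = v \left(1 + G\right)$
$254 + 325 u{\left(-9,d{\left(-4,3 \right)} \right)} = 254 + 325 i \sqrt{3} \left(1 - 9\right) = 254 + 325 i \sqrt{3} \left(-8\right) = 254 + 325 \left(- 8 i \sqrt{3}\right) = 254 - 2600 i \sqrt{3}$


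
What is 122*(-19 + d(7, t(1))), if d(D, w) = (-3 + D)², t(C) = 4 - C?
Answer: -366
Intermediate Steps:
122*(-19 + d(7, t(1))) = 122*(-19 + (-3 + 7)²) = 122*(-19 + 4²) = 122*(-19 + 16) = 122*(-3) = -366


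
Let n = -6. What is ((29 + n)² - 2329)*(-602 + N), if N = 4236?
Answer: -6541200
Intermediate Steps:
((29 + n)² - 2329)*(-602 + N) = ((29 - 6)² - 2329)*(-602 + 4236) = (23² - 2329)*3634 = (529 - 2329)*3634 = -1800*3634 = -6541200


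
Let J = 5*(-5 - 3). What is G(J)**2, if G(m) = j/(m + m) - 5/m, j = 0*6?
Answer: 1/64 ≈ 0.015625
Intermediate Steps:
J = -40 (J = 5*(-8) = -40)
j = 0
G(m) = -5/m (G(m) = 0/(m + m) - 5/m = 0/((2*m)) - 5/m = 0*(1/(2*m)) - 5/m = 0 - 5/m = -5/m)
G(J)**2 = (-5/(-40))**2 = (-5*(-1/40))**2 = (1/8)**2 = 1/64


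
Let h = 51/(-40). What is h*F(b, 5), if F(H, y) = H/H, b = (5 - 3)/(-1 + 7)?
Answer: -51/40 ≈ -1.2750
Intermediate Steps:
b = ⅓ (b = 2/6 = 2*(⅙) = ⅓ ≈ 0.33333)
h = -51/40 (h = 51*(-1/40) = -51/40 ≈ -1.2750)
F(H, y) = 1
h*F(b, 5) = -51/40*1 = -51/40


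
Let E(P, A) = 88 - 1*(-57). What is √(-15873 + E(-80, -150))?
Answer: 4*I*√983 ≈ 125.41*I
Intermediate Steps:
E(P, A) = 145 (E(P, A) = 88 + 57 = 145)
√(-15873 + E(-80, -150)) = √(-15873 + 145) = √(-15728) = 4*I*√983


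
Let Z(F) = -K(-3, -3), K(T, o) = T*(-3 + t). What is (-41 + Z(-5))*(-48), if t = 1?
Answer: 2256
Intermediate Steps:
K(T, o) = -2*T (K(T, o) = T*(-3 + 1) = T*(-2) = -2*T)
Z(F) = -6 (Z(F) = -(-2)*(-3) = -1*6 = -6)
(-41 + Z(-5))*(-48) = (-41 - 6)*(-48) = -47*(-48) = 2256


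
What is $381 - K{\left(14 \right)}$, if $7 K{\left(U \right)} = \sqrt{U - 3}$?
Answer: $381 - \frac{\sqrt{11}}{7} \approx 380.53$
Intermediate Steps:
$K{\left(U \right)} = \frac{\sqrt{-3 + U}}{7}$ ($K{\left(U \right)} = \frac{\sqrt{U - 3}}{7} = \frac{\sqrt{-3 + U}}{7}$)
$381 - K{\left(14 \right)} = 381 - \frac{\sqrt{-3 + 14}}{7} = 381 - \frac{\sqrt{11}}{7}$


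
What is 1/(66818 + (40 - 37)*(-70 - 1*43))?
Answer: 1/66479 ≈ 1.5042e-5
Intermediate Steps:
1/(66818 + (40 - 37)*(-70 - 1*43)) = 1/(66818 + 3*(-70 - 43)) = 1/(66818 + 3*(-113)) = 1/(66818 - 339) = 1/66479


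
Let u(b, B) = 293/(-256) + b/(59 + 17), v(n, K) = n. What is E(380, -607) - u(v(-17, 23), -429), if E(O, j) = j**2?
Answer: 1792142591/4864 ≈ 3.6845e+5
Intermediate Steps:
u(b, B) = -293/256 + b/76 (u(b, B) = 293*(-1/256) + b/76 = -293/256 + b*(1/76) = -293/256 + b/76)
E(380, -607) - u(v(-17, 23), -429) = (-607)**2 - (-293/256 + (1/76)*(-17)) = 368449 - (-293/256 - 17/76) = 368449 - 1*(-6655/4864) = 368449 + 6655/4864 = 1792142591/4864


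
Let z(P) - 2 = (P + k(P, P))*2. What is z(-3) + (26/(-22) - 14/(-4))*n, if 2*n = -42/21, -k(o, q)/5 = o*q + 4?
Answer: -2999/22 ≈ -136.32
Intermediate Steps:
k(o, q) = -20 - 5*o*q (k(o, q) = -5*(o*q + 4) = -5*(4 + o*q) = -20 - 5*o*q)
n = -1 (n = (-42/21)/2 = (-42*1/21)/2 = (½)*(-2) = -1)
z(P) = -38 - 10*P² + 2*P (z(P) = 2 + (P + (-20 - 5*P*P))*2 = 2 + (P + (-20 - 5*P²))*2 = 2 + (-20 + P - 5*P²)*2 = 2 + (-40 - 10*P² + 2*P) = -38 - 10*P² + 2*P)
z(-3) + (26/(-22) - 14/(-4))*n = (-38 - 10*(-3)² + 2*(-3)) + (26/(-22) - 14/(-4))*(-1) = (-38 - 10*9 - 6) + (26*(-1/22) - 14*(-¼))*(-1) = (-38 - 90 - 6) + (-13/11 + 7/2)*(-1) = -134 + (51/22)*(-1) = -134 - 51/22 = -2999/22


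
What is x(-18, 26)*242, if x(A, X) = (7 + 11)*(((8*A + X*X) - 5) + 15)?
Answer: 2360952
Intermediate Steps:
x(A, X) = 180 + 18*X² + 144*A (x(A, X) = 18*(((8*A + X²) - 5) + 15) = 18*(((X² + 8*A) - 5) + 15) = 18*((-5 + X² + 8*A) + 15) = 18*(10 + X² + 8*A) = 180 + 18*X² + 144*A)
x(-18, 26)*242 = (180 + 18*26² + 144*(-18))*242 = (180 + 18*676 - 2592)*242 = (180 + 12168 - 2592)*242 = 9756*242 = 2360952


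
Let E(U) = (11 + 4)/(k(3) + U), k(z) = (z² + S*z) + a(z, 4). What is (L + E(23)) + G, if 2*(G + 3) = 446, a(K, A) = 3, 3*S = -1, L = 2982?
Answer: 108883/34 ≈ 3202.4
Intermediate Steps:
S = -⅓ (S = (⅓)*(-1) = -⅓ ≈ -0.33333)
G = 220 (G = -3 + (½)*446 = -3 + 223 = 220)
k(z) = 3 + z² - z/3 (k(z) = (z² - z/3) + 3 = 3 + z² - z/3)
E(U) = 15/(11 + U) (E(U) = (11 + 4)/((3 + 3² - ⅓*3) + U) = 15/((3 + 9 - 1) + U) = 15/(11 + U))
(L + E(23)) + G = (2982 + 15/(11 + 23)) + 220 = (2982 + 15/34) + 220 = 101403/34 + 220 = 108883/34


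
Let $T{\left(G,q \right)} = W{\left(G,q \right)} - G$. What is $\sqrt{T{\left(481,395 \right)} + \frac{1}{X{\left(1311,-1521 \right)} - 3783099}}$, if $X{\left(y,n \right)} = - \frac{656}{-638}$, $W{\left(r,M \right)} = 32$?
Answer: $\frac{2 i \sqrt{163479346501118331187}}{1206808253} \approx 21.19 i$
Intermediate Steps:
$X{\left(y,n \right)} = \frac{328}{319}$ ($X{\left(y,n \right)} = \left(-656\right) \left(- \frac{1}{638}\right) = \frac{328}{319}$)
$T{\left(G,q \right)} = 32 - G$
$\sqrt{T{\left(481,395 \right)} + \frac{1}{X{\left(1311,-1521 \right)} - 3783099}} = \sqrt{\left(32 - 481\right) + \frac{1}{\frac{328}{319} - 3783099}} = \sqrt{\left(32 - 481\right) + \frac{1}{- \frac{1206808253}{319}}} = \sqrt{-449 - \frac{319}{1206808253}} = \sqrt{- \frac{541856905916}{1206808253}} = \frac{2 i \sqrt{163479346501118331187}}{1206808253}$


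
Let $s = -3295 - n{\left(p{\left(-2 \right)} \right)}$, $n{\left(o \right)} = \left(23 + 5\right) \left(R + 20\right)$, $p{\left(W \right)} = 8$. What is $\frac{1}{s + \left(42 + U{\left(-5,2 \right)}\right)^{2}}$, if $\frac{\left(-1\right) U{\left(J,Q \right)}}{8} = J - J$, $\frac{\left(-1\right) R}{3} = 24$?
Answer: $- \frac{1}{75} \approx -0.013333$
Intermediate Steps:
$R = -72$ ($R = \left(-3\right) 24 = -72$)
$U{\left(J,Q \right)} = 0$ ($U{\left(J,Q \right)} = - 8 \left(J - J\right) = \left(-8\right) 0 = 0$)
$n{\left(o \right)} = -1456$ ($n{\left(o \right)} = \left(23 + 5\right) \left(-72 + 20\right) = 28 \left(-52\right) = -1456$)
$s = -1839$ ($s = -3295 - -1456 = -3295 + 1456 = -1839$)
$\frac{1}{s + \left(42 + U{\left(-5,2 \right)}\right)^{2}} = \frac{1}{-1839 + \left(42 + 0\right)^{2}} = \frac{1}{-1839 + 42^{2}} = \frac{1}{-1839 + 1764} = \frac{1}{-75} = - \frac{1}{75}$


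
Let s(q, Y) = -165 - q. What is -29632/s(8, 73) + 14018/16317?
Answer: 485930458/2822841 ≈ 172.14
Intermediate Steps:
-29632/s(8, 73) + 14018/16317 = -29632/(-165 - 1*8) + 14018/16317 = -29632/(-165 - 8) + 14018*(1/16317) = -29632/(-173) + 14018/16317 = -29632*(-1/173) + 14018/16317 = 29632/173 + 14018/16317 = 485930458/2822841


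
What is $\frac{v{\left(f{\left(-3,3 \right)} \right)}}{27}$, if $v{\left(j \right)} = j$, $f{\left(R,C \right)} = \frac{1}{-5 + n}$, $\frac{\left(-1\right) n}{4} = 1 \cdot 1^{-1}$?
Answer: $- \frac{1}{243} \approx -0.0041152$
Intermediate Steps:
$n = -4$ ($n = - 4 \cdot 1 \cdot 1^{-1} = - 4 \cdot 1 \cdot 1 = \left(-4\right) 1 = -4$)
$f{\left(R,C \right)} = - \frac{1}{9}$ ($f{\left(R,C \right)} = \frac{1}{-5 - 4} = \frac{1}{-9} = - \frac{1}{9}$)
$\frac{v{\left(f{\left(-3,3 \right)} \right)}}{27} = \frac{1}{27} \left(- \frac{1}{9}\right) = - \frac{1}{243}$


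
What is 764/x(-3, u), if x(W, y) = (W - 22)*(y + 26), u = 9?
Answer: -764/875 ≈ -0.87314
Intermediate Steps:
x(W, y) = (-22 + W)*(26 + y)
764/x(-3, u) = 764/(-572 - 22*9 + 26*(-3) - 3*9) = 764/(-572 - 198 - 78 - 27) = 764/(-875) = 764*(-1/875) = -764/875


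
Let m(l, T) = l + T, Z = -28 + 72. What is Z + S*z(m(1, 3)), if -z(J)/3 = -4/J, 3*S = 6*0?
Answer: 44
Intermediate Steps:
Z = 44
S = 0 (S = (6*0)/3 = (1/3)*0 = 0)
m(l, T) = T + l
z(J) = 12/J (z(J) = -(-12)/J = 12/J)
Z + S*z(m(1, 3)) = 44 + 0*(12/(3 + 1)) = 44 + 0*(12/4) = 44 + 0*(12*(1/4)) = 44 + 0*3 = 44 + 0 = 44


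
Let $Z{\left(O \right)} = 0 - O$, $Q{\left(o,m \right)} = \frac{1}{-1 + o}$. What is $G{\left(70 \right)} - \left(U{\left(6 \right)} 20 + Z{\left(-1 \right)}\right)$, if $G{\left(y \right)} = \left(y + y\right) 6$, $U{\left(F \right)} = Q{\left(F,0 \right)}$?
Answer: $835$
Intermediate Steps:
$Z{\left(O \right)} = - O$
$U{\left(F \right)} = \frac{1}{-1 + F}$
$G{\left(y \right)} = 12 y$ ($G{\left(y \right)} = 2 y 6 = 12 y$)
$G{\left(70 \right)} - \left(U{\left(6 \right)} 20 + Z{\left(-1 \right)}\right) = 12 \cdot 70 - \left(\frac{1}{-1 + 6} \cdot 20 - -1\right) = 840 - \left(\frac{1}{5} \cdot 20 + 1\right) = 840 - \left(4 + 1\right) = 840 - 5 = 835$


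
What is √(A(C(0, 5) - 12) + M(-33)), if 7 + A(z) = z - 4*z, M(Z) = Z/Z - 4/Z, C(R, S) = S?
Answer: √16467/33 ≈ 3.8886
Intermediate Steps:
M(Z) = 1 - 4/Z
A(z) = -7 - 3*z (A(z) = -7 + (z - 4*z) = -7 - 3*z)
√(A(C(0, 5) - 12) + M(-33)) = √((-7 - 3*(5 - 12)) + (-4 - 33)/(-33)) = √((-7 - 3*(-7)) - 1/33*(-37)) = √((-7 + 21) + 37/33) = √(14 + 37/33) = √(499/33) = √16467/33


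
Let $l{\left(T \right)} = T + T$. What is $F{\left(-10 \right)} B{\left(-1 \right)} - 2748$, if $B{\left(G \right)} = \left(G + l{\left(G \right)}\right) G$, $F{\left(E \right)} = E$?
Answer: $-2778$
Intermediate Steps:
$l{\left(T \right)} = 2 T$
$B{\left(G \right)} = 3 G^{2}$ ($B{\left(G \right)} = \left(G + 2 G\right) G = 3 G G = 3 G^{2}$)
$F{\left(-10 \right)} B{\left(-1 \right)} - 2748 = - 10 \cdot 3 \left(-1\right)^{2} - 2748 = - 10 \cdot 3 \cdot 1 - 2748 = \left(-10\right) 3 - 2748 = -30 - 2748 = -2778$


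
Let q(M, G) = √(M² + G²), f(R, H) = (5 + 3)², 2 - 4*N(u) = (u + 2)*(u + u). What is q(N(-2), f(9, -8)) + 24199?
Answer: 24199 + √16385/2 ≈ 24263.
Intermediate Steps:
N(u) = ½ - u*(2 + u)/2 (N(u) = ½ - (u + 2)*(u + u)/4 = ½ - (2 + u)*2*u/4 = ½ - u*(2 + u)/2)
f(R, H) = 64 (f(R, H) = 8² = 64)
q(M, G) = √(G² + M²)
q(N(-2), f(9, -8)) + 24199 = √(64² + (½ - 1*(-2) - ½*(-2)²)²) + 24199 = √(4096 + (½ + 2 - ½*4)²) + 24199 = √(4096 + (½ + 2 - 2)²) + 24199 = √(4096 + (½)²) + 24199 = √(4096 + ¼) + 24199 = √(16385/4) + 24199 = √16385/2 + 24199 = 24199 + √16385/2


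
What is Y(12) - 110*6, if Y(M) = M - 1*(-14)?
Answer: -634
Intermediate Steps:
Y(M) = 14 + M (Y(M) = M + 14 = 14 + M)
Y(12) - 110*6 = (14 + 12) - 110*6 = 26 - 1*660 = 26 - 660 = -634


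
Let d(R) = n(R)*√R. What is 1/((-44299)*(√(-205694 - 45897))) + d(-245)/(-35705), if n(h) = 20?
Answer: I*(-312066431852*√5 + 7141*√251591)/79588085351969 ≈ -0.0087676*I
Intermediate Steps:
d(R) = 20*√R
1/((-44299)*(√(-205694 - 45897))) + d(-245)/(-35705) = 1/((-44299)*(√(-205694 - 45897))) + (20*√(-245))/(-35705) = -(-I*√251591/251591)/44299 + (20*(7*I*√5))*(-1/35705) = -(-I*√251591/251591)/44299 + (140*I*√5)*(-1/35705) = -(-1)*I*√251591/11145229709 - 28*I*√5/7141 = I*√251591/11145229709 - 28*I*√5/7141 = -28*I*√5/7141 + I*√251591/11145229709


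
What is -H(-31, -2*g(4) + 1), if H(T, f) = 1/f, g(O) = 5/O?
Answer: ⅔ ≈ 0.66667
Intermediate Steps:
-H(-31, -2*g(4) + 1) = -1/(-10/4 + 1) = -1/(-2*5/4 + 1) = -1/(-5/2 + 1) = -1/(-3/2) = -1*(-⅔) = ⅔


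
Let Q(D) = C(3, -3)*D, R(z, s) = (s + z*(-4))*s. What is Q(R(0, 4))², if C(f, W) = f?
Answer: 2304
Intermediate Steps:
R(z, s) = s*(s - 4*z) (R(z, s) = (s - 4*z)*s = s*(s - 4*z))
Q(D) = 3*D
Q(R(0, 4))² = (3*(4*(4 - 4*0)))² = (3*(4*(4 + 0)))² = (3*(4*4))² = (3*16)² = 48² = 2304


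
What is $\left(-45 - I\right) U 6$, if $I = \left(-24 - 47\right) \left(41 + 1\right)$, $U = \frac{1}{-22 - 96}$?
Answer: $- \frac{8811}{59} \approx -149.34$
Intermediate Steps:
$U = - \frac{1}{118}$ ($U = \frac{1}{-118} = - \frac{1}{118} \approx -0.0084746$)
$I = -2982$ ($I = \left(-71\right) 42 = -2982$)
$\left(-45 - I\right) U 6 = \left(-45 - -2982\right) \left(- \frac{1}{118}\right) 6 = \left(-45 + 2982\right) \left(- \frac{1}{118}\right) 6 = 2937 \left(- \frac{1}{118}\right) 6 = \left(- \frac{2937}{118}\right) 6 = - \frac{8811}{59}$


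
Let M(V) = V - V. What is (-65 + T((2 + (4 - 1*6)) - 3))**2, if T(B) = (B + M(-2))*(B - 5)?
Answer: 1681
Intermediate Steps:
M(V) = 0
T(B) = B*(-5 + B) (T(B) = (B + 0)*(B - 5) = B*(-5 + B))
(-65 + T((2 + (4 - 1*6)) - 3))**2 = (-65 + ((2 + (4 - 1*6)) - 3)*(-5 + ((2 + (4 - 1*6)) - 3)))**2 = (-65 + ((2 + (4 - 6)) - 3)*(-5 + ((2 + (4 - 6)) - 3)))**2 = (-65 + ((2 - 2) - 3)*(-5 + ((2 - 2) - 3)))**2 = (-65 + (0 - 3)*(-5 + (0 - 3)))**2 = (-65 - 3*(-5 - 3))**2 = (-65 - 3*(-8))**2 = (-65 + 24)**2 = (-41)**2 = 1681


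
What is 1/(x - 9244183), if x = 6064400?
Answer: -1/3179783 ≈ -3.1449e-7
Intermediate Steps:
1/(x - 9244183) = 1/(6064400 - 9244183) = 1/(-3179783) = -1/3179783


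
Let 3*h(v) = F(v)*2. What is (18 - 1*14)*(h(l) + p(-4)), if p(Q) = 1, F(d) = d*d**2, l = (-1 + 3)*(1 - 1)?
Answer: 4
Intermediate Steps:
l = 0 (l = 2*0 = 0)
F(d) = d**3
h(v) = 2*v**3/3 (h(v) = (v**3*2)/3 = (2*v**3)/3 = 2*v**3/3)
(18 - 1*14)*(h(l) + p(-4)) = (18 - 1*14)*((2/3)*0**3 + 1) = (18 - 14)*((2/3)*0 + 1) = 4*(0 + 1) = 4*1 = 4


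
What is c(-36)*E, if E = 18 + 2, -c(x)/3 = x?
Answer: 2160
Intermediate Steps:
c(x) = -3*x
E = 20
c(-36)*E = -3*(-36)*20 = 108*20 = 2160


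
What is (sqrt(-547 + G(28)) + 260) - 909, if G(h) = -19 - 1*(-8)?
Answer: -649 + 3*I*sqrt(62) ≈ -649.0 + 23.622*I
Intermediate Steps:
G(h) = -11 (G(h) = -19 + 8 = -11)
(sqrt(-547 + G(28)) + 260) - 909 = (sqrt(-547 - 11) + 260) - 909 = (sqrt(-558) + 260) - 909 = (3*I*sqrt(62) + 260) - 909 = (260 + 3*I*sqrt(62)) - 909 = -649 + 3*I*sqrt(62)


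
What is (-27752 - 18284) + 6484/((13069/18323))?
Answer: -482838152/13069 ≈ -36945.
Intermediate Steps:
(-27752 - 18284) + 6484/((13069/18323)) = -46036 + 6484/((13069*(1/18323))) = -46036 + 6484/(13069/18323) = -46036 + 6484*(18323/13069) = -46036 + 118806332/13069 = -482838152/13069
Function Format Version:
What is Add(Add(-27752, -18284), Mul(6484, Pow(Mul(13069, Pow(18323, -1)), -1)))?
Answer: Rational(-482838152, 13069) ≈ -36945.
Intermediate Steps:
Add(Add(-27752, -18284), Mul(6484, Pow(Mul(13069, Pow(18323, -1)), -1))) = Add(-46036, Mul(6484, Pow(Mul(13069, Rational(1, 18323)), -1))) = Add(-46036, Mul(6484, Pow(Rational(13069, 18323), -1))) = Add(-46036, Mul(6484, Rational(18323, 13069))) = Add(-46036, Rational(118806332, 13069)) = Rational(-482838152, 13069)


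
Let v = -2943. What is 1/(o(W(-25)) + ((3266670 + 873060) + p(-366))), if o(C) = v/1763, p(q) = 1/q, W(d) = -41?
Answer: 645258/2671192821439 ≈ 2.4156e-7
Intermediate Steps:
o(C) = -2943/1763
1/(o(W(-25)) + ((3266670 + 873060) + p(-366))) = 1/(-2943/1763 + ((3266670 + 873060) + 1/(-366))) = 1/(-2943/1763 + (4139730 - 1/366)) = 1/(-2943/1763 + 1515141179/366) = 1/(2671192821439/645258) = 645258/2671192821439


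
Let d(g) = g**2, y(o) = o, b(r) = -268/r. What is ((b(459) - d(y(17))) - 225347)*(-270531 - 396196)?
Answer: 69051043220584/459 ≈ 1.5044e+11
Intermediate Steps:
((b(459) - d(y(17))) - 225347)*(-270531 - 396196) = ((-268/459 - 1*17**2) - 225347)*(-270531 - 396196) = ((-268*1/459 - 1*289) - 225347)*(-666727) = ((-268/459 - 289) - 225347)*(-666727) = (-132919/459 - 225347)*(-666727) = -103567192/459*(-666727) = 69051043220584/459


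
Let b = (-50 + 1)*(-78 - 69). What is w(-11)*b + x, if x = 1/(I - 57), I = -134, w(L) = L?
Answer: -15133504/191 ≈ -79233.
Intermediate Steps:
b = 7203 (b = -49*(-147) = 7203)
x = -1/191 (x = 1/(-134 - 57) = 1/(-191) = -1/191 ≈ -0.0052356)
w(-11)*b + x = -11*7203 - 1/191 = -79233 - 1/191 = -15133504/191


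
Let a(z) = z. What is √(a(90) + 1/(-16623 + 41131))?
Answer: √13514452567/12254 ≈ 9.4868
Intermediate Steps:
√(a(90) + 1/(-16623 + 41131)) = √(90 + 1/(-16623 + 41131)) = √(90 + 1/24508) = √(2205721/24508) = √13514452567/12254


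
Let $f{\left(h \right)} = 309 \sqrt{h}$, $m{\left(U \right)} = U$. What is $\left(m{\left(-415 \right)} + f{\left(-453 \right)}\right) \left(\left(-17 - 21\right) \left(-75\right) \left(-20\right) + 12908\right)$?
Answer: $18298180 - 13624428 i \sqrt{453} \approx 1.8298 \cdot 10^{7} - 2.8998 \cdot 10^{8} i$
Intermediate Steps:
$\left(m{\left(-415 \right)} + f{\left(-453 \right)}\right) \left(\left(-17 - 21\right) \left(-75\right) \left(-20\right) + 12908\right) = \left(-415 + 309 \sqrt{-453}\right) \left(\left(-17 - 21\right) \left(-75\right) \left(-20\right) + 12908\right) = \left(-415 + 309 i \sqrt{453}\right) \left(\left(-38\right) \left(-75\right) \left(-20\right) + 12908\right) = \left(-415 + 309 i \sqrt{453}\right) \left(2850 \left(-20\right) + 12908\right) = \left(-415 + 309 i \sqrt{453}\right) \left(-57000 + 12908\right) = \left(-415 + 309 i \sqrt{453}\right) \left(-44092\right) = 18298180 - 13624428 i \sqrt{453}$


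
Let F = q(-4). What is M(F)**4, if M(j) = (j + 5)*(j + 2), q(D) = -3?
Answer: 16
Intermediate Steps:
F = -3
M(j) = (2 + j)*(5 + j) (M(j) = (5 + j)*(2 + j) = (2 + j)*(5 + j))
M(F)**4 = (10 + (-3)**2 + 7*(-3))**4 = (10 + 9 - 21)**4 = (-2)**4 = 16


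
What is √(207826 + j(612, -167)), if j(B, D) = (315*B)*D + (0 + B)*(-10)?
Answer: I*√31992554 ≈ 5656.2*I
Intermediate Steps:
j(B, D) = -10*B + 315*B*D (j(B, D) = 315*B*D + B*(-10) = 315*B*D - 10*B = -10*B + 315*B*D)
√(207826 + j(612, -167)) = √(207826 + 5*612*(-2 + 63*(-167))) = √(207826 + 5*612*(-2 - 10521)) = √(207826 + 5*612*(-10523)) = √(207826 - 32200380) = √(-31992554) = I*√31992554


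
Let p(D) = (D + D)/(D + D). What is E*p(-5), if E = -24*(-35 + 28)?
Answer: 168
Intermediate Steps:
p(D) = 1 (p(D) = (2*D)/((2*D)) = (2*D)*(1/(2*D)) = 1)
E = 168 (E = -24*(-7) = 168)
E*p(-5) = 168*1 = 168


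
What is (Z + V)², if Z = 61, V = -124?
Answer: 3969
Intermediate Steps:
(Z + V)² = (61 - 124)² = (-63)² = 3969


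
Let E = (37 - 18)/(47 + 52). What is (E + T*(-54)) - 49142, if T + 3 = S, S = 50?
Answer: -5116301/99 ≈ -51680.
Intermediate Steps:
E = 19/99 ≈ 0.19192
T = 47 (T = -3 + 50 = 47)
(E + T*(-54)) - 49142 = (19/99 + 47*(-54)) - 49142 = (19/99 - 2538) - 49142 = -251243/99 - 49142 = -5116301/99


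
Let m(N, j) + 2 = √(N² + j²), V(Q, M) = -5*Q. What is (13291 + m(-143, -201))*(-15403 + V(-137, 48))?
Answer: -195587502 - 73590*√2434 ≈ -1.9922e+8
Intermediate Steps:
m(N, j) = -2 + √(N² + j²)
(13291 + m(-143, -201))*(-15403 + V(-137, 48)) = (13291 + (-2 + √((-143)² + (-201)²)))*(-15403 - 5*(-137)) = (13291 + (-2 + √(20449 + 40401)))*(-15403 + 685) = (13291 + (-2 + √60850))*(-14718) = (13291 + (-2 + 5*√2434))*(-14718) = (13289 + 5*√2434)*(-14718) = -195587502 - 73590*√2434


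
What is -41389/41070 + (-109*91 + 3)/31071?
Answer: -564415913/425361990 ≈ -1.3269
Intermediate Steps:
-41389/41070 + (-109*91 + 3)/31071 = -41389*1/41070 + (-9919 + 3)*(1/31071) = -41389/41070 - 9916*1/31071 = -41389/41070 - 9916/31071 = -564415913/425361990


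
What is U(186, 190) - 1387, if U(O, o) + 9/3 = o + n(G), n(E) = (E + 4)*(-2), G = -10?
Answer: -1188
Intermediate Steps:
n(E) = -8 - 2*E (n(E) = (4 + E)*(-2) = -8 - 2*E)
U(O, o) = 9 + o (U(O, o) = -3 + (o + (-8 - 2*(-10))) = -3 + (o + (-8 + 20)) = -3 + (o + 12) = -3 + (12 + o) = 9 + o)
U(186, 190) - 1387 = (9 + 190) - 1387 = 199 - 1387 = -1188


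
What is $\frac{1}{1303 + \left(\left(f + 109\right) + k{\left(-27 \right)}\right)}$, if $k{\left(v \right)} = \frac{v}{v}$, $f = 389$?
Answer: $\frac{1}{1802} \approx 0.00055494$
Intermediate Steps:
$k{\left(v \right)} = 1$
$\frac{1}{1303 + \left(\left(f + 109\right) + k{\left(-27 \right)}\right)} = \frac{1}{1303 + \left(\left(389 + 109\right) + 1\right)} = \frac{1}{1303 + \left(498 + 1\right)} = \frac{1}{1303 + 499} = \frac{1}{1802}$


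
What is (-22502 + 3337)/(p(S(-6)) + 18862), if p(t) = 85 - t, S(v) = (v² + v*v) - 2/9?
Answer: -172485/169877 ≈ -1.0154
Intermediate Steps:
S(v) = -2/9 + 2*v² (S(v) = (v² + v²) - 2*⅑ = 2*v² - 2/9 = -2/9 + 2*v²)
(-22502 + 3337)/(p(S(-6)) + 18862) = (-22502 + 3337)/((85 - (-2/9 + 2*(-6)²)) + 18862) = -19165/((85 - (-2/9 + 2*36)) + 18862) = -19165/((85 - (-2/9 + 72)) + 18862) = -19165/((85 - 1*646/9) + 18862) = -19165/((85 - 646/9) + 18862) = -19165/(119/9 + 18862) = -19165/169877/9 = -19165*9/169877 = -172485/169877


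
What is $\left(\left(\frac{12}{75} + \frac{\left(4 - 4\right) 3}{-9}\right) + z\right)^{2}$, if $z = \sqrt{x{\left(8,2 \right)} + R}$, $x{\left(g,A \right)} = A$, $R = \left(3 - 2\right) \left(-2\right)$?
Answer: $\frac{16}{625} \approx 0.0256$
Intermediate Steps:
$R = -2$ ($R = 1 \left(-2\right) = -2$)
$z = 0$ ($z = \sqrt{2 - 2} = \sqrt{0} = 0$)
$\left(\left(\frac{12}{75} + \frac{\left(4 - 4\right) 3}{-9}\right) + z\right)^{2} = \left(\left(\frac{12}{75} + \frac{\left(4 - 4\right) 3}{-9}\right) + 0\right)^{2} = \left(\left(12 \cdot \frac{1}{75} + 0 \cdot 3 \left(- \frac{1}{9}\right)\right) + 0\right)^{2} = \left(\left(\frac{4}{25} + 0 \left(- \frac{1}{9}\right)\right) + 0\right)^{2} = \left(\left(\frac{4}{25} + 0\right) + 0\right)^{2} = \left(\frac{4}{25} + 0\right)^{2} = \left(\frac{4}{25}\right)^{2} = \frac{16}{625}$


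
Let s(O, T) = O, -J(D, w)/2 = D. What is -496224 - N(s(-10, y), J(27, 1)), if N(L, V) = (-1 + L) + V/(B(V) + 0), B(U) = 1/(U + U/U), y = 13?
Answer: -499075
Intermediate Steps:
J(D, w) = -2*D
B(U) = 1/(1 + U) (B(U) = 1/(U + 1) = 1/(1 + U))
N(L, V) = -1 + L + V*(1 + V) (N(L, V) = (-1 + L) + V/(1/(1 + V) + 0) = (-1 + L) + V/(1/(1 + V)) = (-1 + L) + V*(1 + V) = -1 + L + V*(1 + V))
-496224 - N(s(-10, y), J(27, 1)) = -496224 - (-1 - 10 + (-2*27)*(1 - 2*27)) = -496224 - (-1 - 10 - 54*(1 - 54)) = -496224 - (-1 - 10 - 54*(-53)) = -496224 - (-1 - 10 + 2862) = -496224 - 1*2851 = -496224 - 2851 = -499075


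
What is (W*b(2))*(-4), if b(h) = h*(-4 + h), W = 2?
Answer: 32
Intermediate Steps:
(W*b(2))*(-4) = (2*(2*(-4 + 2)))*(-4) = (2*(2*(-2)))*(-4) = (2*(-4))*(-4) = -8*(-4) = 32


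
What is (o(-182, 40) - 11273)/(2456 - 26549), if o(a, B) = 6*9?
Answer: 11219/24093 ≈ 0.46565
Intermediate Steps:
o(a, B) = 54
(o(-182, 40) - 11273)/(2456 - 26549) = (54 - 11273)/(2456 - 26549) = -11219/(-24093) = -11219*(-1/24093) = 11219/24093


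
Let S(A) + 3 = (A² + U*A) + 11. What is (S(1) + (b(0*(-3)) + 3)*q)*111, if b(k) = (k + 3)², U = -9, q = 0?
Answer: 0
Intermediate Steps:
b(k) = (3 + k)²
S(A) = 8 + A² - 9*A (S(A) = -3 + ((A² - 9*A) + 11) = -3 + (11 + A² - 9*A) = 8 + A² - 9*A)
(S(1) + (b(0*(-3)) + 3)*q)*111 = ((8 + 1² - 9*1) + ((3 + 0*(-3))² + 3)*0)*111 = ((8 + 1 - 9) + ((3 + 0)² + 3)*0)*111 = (0 + (3² + 3)*0)*111 = (0 + (9 + 3)*0)*111 = (0 + 12*0)*111 = (0 + 0)*111 = 0*111 = 0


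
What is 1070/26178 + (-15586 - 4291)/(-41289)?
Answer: 94086556/180143907 ≈ 0.52229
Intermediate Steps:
1070/26178 + (-15586 - 4291)/(-41289) = 1070*(1/26178) - 19877*(-1/41289) = 535/13089 + 19877/41289 = 94086556/180143907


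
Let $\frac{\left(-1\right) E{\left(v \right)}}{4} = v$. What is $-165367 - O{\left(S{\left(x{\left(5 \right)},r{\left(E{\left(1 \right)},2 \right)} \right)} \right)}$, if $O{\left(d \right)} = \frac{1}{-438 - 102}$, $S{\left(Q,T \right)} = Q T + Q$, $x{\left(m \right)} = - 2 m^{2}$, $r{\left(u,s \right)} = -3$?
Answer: $- \frac{89298179}{540} \approx -1.6537 \cdot 10^{5}$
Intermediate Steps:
$E{\left(v \right)} = - 4 v$
$S{\left(Q,T \right)} = Q + Q T$
$O{\left(d \right)} = - \frac{1}{540}$ ($O{\left(d \right)} = \frac{1}{-540} = - \frac{1}{540}$)
$-165367 - O{\left(S{\left(x{\left(5 \right)},r{\left(E{\left(1 \right)},2 \right)} \right)} \right)} = -165367 - - \frac{1}{540} = -165367 + \frac{1}{540} = - \frac{89298179}{540}$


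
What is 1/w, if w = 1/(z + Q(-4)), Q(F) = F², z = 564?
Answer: 580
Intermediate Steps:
w = 1/580 (w = 1/(564 + (-4)²) = 1/(564 + 16) = 1/580 ≈ 0.0017241)
1/w = 1/(1/580) = 580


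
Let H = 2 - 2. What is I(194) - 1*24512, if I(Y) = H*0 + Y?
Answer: -24318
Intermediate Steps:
H = 0
I(Y) = Y (I(Y) = 0*0 + Y = 0 + Y = Y)
I(194) - 1*24512 = 194 - 1*24512 = 194 - 24512 = -24318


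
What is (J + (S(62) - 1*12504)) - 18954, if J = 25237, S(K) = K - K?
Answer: -6221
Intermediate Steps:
S(K) = 0
(J + (S(62) - 1*12504)) - 18954 = (25237 + (0 - 1*12504)) - 18954 = (25237 + (0 - 12504)) - 18954 = (25237 - 12504) - 18954 = 12733 - 18954 = -6221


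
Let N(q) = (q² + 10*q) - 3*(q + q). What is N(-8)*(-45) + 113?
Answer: -1327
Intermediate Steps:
N(q) = q² + 4*q (N(q) = (q² + 10*q) - 6*q = q² + 4*q)
N(-8)*(-45) + 113 = -8*(4 - 8)*(-45) + 113 = -8*(-4)*(-45) + 113 = 32*(-45) + 113 = -1440 + 113 = -1327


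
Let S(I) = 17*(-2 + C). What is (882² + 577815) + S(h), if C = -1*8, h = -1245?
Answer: 1355569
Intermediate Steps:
C = -8
S(I) = -170 (S(I) = 17*(-2 - 8) = 17*(-10) = -170)
(882² + 577815) + S(h) = (882² + 577815) - 170 = (777924 + 577815) - 170 = 1355739 - 170 = 1355569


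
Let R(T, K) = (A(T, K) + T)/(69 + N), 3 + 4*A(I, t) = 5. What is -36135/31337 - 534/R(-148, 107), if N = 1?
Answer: 466418859/1848883 ≈ 252.27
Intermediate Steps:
A(I, t) = ½ (A(I, t) = -¾ + (¼)*5 = -¾ + 5/4 = ½)
R(T, K) = 1/140 + T/70 (R(T, K) = (½ + T)/(69 + 1) = (½ + T)/70 = (½ + T)*(1/70) = 1/140 + T/70)
-36135/31337 - 534/R(-148, 107) = -36135/31337 - 534/(1/140 + (1/70)*(-148)) = -36135*1/31337 - 534/(1/140 - 74/35) = -36135/31337 - 534/(-59/28) = -36135/31337 - 534*(-28/59) = -36135/31337 + 14952/59 = 466418859/1848883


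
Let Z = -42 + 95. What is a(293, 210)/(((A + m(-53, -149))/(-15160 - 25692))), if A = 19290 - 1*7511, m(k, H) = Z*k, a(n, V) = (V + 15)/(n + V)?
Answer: -306390/150397 ≈ -2.0372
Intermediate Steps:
a(n, V) = (15 + V)/(V + n)
Z = 53
m(k, H) = 53*k
A = 11779 (A = 19290 - 7511 = 11779)
a(293, 210)/(((A + m(-53, -149))/(-15160 - 25692))) = ((15 + 210)/(210 + 293))/(((11779 + 53*(-53))/(-15160 - 25692))) = (225/503)/(((11779 - 2809)/(-40852))) = ((1/503)*225)/((8970*(-1/40852))) = 225/(503*(-4485/20426)) = (225/503)*(-20426/4485) = -306390/150397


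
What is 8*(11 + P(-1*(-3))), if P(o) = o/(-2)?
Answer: 76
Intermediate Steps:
P(o) = -o/2 (P(o) = o*(-1/2) = -o/2)
8*(11 + P(-1*(-3))) = 8*(11 - (-1)*(-3)/2) = 8*(11 - 1/2*3) = 8*(11 - 3/2) = 8*(19/2) = 76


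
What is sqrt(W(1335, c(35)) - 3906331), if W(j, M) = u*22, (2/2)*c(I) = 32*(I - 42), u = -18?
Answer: 11*I*sqrt(32287) ≈ 1976.5*I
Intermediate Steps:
c(I) = -1344 + 32*I (c(I) = 32*(I - 42) = 32*(-42 + I) = -1344 + 32*I)
W(j, M) = -396 (W(j, M) = -18*22 = -396)
sqrt(W(1335, c(35)) - 3906331) = sqrt(-396 - 3906331) = sqrt(-3906727) = 11*I*sqrt(32287)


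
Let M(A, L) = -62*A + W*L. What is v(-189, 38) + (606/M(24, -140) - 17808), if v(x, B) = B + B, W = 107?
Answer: -146005591/8234 ≈ -17732.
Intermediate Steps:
M(A, L) = -62*A + 107*L
v(x, B) = 2*B
v(-189, 38) + (606/M(24, -140) - 17808) = 2*38 + (606/(-62*24 + 107*(-140)) - 17808) = 76 + (606/(-1488 - 14980) - 17808) = 76 + (606/(-16468) - 17808) = 76 + (606*(-1/16468) - 17808) = 76 + (-303/8234 - 17808) = 76 - 146631375/8234 = -146005591/8234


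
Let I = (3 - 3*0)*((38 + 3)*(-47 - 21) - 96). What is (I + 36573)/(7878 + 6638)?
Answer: 27921/14516 ≈ 1.9235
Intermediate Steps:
I = -8652 (I = (3 + 0)*(41*(-68) - 96) = 3*(-2788 - 96) = 3*(-2884) = -8652)
(I + 36573)/(7878 + 6638) = (-8652 + 36573)/(7878 + 6638) = 27921/14516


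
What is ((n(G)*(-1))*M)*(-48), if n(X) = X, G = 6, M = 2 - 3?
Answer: -288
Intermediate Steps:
M = -1
((n(G)*(-1))*M)*(-48) = ((6*(-1))*(-1))*(-48) = -6*(-1)*(-48) = 6*(-48) = -288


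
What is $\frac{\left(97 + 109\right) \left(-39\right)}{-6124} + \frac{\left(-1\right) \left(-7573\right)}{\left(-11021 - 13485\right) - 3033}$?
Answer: $\frac{87435637}{84324418} \approx 1.0369$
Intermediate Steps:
$\frac{\left(97 + 109\right) \left(-39\right)}{-6124} + \frac{\left(-1\right) \left(-7573\right)}{\left(-11021 - 13485\right) - 3033} = 206 \left(-39\right) \left(- \frac{1}{6124}\right) + \frac{7573}{-24506 - 3033} = \left(-8034\right) \left(- \frac{1}{6124}\right) + \frac{7573}{-27539} = \frac{4017}{3062} + 7573 \left(- \frac{1}{27539}\right) = \frac{4017}{3062} - \frac{7573}{27539} = \frac{87435637}{84324418}$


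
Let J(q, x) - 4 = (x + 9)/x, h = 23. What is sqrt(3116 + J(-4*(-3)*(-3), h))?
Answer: 4*sqrt(103201)/23 ≈ 55.869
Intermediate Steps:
J(q, x) = 4 + (9 + x)/x (J(q, x) = 4 + (x + 9)/x = 4 + (9 + x)/x)
sqrt(3116 + J(-4*(-3)*(-3), h)) = sqrt(3116 + (5 + 9/23)) = sqrt(3116 + 124/23) = sqrt(71792/23) = 4*sqrt(103201)/23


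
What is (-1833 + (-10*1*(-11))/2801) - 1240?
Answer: -8607363/2801 ≈ -3073.0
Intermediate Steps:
(-1833 + (-10*1*(-11))/2801) - 1240 = (-1833 - 10*(-11)*(1/2801)) - 1240 = (-1833 + 110*(1/2801)) - 1240 = (-1833 + 110/2801) - 1240 = -5134123/2801 - 1240 = -8607363/2801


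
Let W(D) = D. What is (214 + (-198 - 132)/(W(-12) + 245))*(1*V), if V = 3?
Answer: 148596/233 ≈ 637.75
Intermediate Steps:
(214 + (-198 - 132)/(W(-12) + 245))*(1*V) = (214 + (-198 - 132)/(-12 + 245))*(1*3) = (214 - 330/233)*3 = (49532/233)*3 = 148596/233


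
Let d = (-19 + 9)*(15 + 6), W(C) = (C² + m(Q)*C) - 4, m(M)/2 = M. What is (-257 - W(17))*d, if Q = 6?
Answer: 156660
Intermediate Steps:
m(M) = 2*M
W(C) = -4 + C² + 12*C (W(C) = (C² + (2*6)*C) - 4 = (C² + 12*C) - 4 = -4 + C² + 12*C)
d = -210 (d = -10*21 = -210)
(-257 - W(17))*d = (-257 - (-4 + 17² + 12*17))*(-210) = (-257 - (-4 + 289 + 204))*(-210) = (-257 - 1*489)*(-210) = (-257 - 489)*(-210) = -746*(-210) = 156660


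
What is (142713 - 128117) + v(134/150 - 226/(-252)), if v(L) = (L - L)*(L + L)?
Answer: 14596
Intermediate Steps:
v(L) = 0 (v(L) = 0*(2*L) = 0)
(142713 - 128117) + v(134/150 - 226/(-252)) = (142713 - 128117) + 0 = 14596 + 0 = 14596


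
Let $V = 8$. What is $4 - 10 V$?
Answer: $-76$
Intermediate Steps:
$4 - 10 V = 4 - 80 = -76$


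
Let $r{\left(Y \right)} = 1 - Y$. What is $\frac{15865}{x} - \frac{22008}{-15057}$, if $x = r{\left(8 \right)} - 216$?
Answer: $- \frac{11141501}{159891} \approx -69.682$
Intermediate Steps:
$x = -223$ ($x = \left(1 - 8\right) - 216 = -7 - 216 = -223$)
$\frac{15865}{x} - \frac{22008}{-15057} = \frac{15865}{-223} - \frac{22008}{-15057} = 15865 \left(- \frac{1}{223}\right) - - \frac{1048}{717} = - \frac{15865}{223} + \frac{1048}{717} = - \frac{11141501}{159891}$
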